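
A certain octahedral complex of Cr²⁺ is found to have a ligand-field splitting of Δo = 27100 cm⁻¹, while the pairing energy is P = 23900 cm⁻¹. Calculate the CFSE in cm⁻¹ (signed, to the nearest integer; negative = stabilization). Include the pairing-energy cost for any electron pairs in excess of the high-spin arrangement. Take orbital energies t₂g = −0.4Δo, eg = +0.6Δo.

-19460

Cr is in group 6, so Cr²⁺ is d⁴ (6 − 2 = 4).
Δo > P, so pairing is preferred: the ground state is low-spin.
Configuration: t₂g⁴ eg⁰.
Orbital CFSE = -1.6Δo = -1.6 × 27100 = -43360 cm⁻¹.
Excess pairs vs high-spin: 1 − 0 = 1; pairing cost = +23900 cm⁻¹.
Net CFSE = -43360 + 23900 = -19460 cm⁻¹.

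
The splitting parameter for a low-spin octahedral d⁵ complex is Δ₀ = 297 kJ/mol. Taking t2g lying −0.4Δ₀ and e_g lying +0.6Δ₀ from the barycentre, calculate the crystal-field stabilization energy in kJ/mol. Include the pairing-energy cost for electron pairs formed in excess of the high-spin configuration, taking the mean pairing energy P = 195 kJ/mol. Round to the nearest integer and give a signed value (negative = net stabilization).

-204

Electron filling gives t2g^5 e_g^0.
CFSE(orbital) = 5×(-0.4Δ₀) + 0×(0.6Δ₀) = -2.0Δ₀; with Δ₀ = 297 kJ/mol that is -594 kJ/mol.
Relative to high-spin t2g^3 e_g^2 (0 paired), the low-spin configuration has 2 additional pairs, contributing +2 × 195 = +390 kJ/mol.
Combining: -594 + 390 = -204 kJ/mol.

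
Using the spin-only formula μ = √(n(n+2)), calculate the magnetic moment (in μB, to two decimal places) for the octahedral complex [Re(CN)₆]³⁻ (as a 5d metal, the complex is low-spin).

Each CN⁻ contributes -1; 6 × (-1) = -6. With overall charge -3, Re is in the +3 oxidation state.
Re is in group 7, so Re³⁺ is d⁴ (7 − 3 = 4).
Configuration: t₂g⁴ eg⁰ → 2 unpaired electrons.
μ(spin-only) = √[2(2+2)] = √8 ≈ 2.83 μB.

2.83 μB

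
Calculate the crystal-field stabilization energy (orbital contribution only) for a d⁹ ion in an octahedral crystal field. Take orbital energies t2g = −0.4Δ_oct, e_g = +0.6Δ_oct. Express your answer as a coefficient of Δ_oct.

Configuration: t2g^6 e_g^3.
CFSE = 6(-0.4Δ_oct) + 3(0.6Δ_oct) = -2.4Δ_oct + 1.8Δ_oct = -0.6Δ_oct.

-0.6 Δ_oct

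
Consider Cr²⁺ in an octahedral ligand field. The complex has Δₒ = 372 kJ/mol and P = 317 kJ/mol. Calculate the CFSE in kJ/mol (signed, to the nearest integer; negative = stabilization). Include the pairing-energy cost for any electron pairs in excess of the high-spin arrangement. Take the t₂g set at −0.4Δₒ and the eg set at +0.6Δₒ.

-278

Cr is in group 6, so Cr²⁺ is d⁴ (6 − 2 = 4).
Here Δₒ > P (372 > 317), so the low-spin state is favoured.
Filling d⁴ accordingly: t₂g⁴ eg⁰.
Orbital CFSE = -1.6Δₒ = -1.6 × 372 = -595 kJ/mol.
Excess pairs vs high-spin: 1 − 0 = 1; pairing cost = +317 kJ/mol.
Net CFSE = -595 + 317 = -278 kJ/mol.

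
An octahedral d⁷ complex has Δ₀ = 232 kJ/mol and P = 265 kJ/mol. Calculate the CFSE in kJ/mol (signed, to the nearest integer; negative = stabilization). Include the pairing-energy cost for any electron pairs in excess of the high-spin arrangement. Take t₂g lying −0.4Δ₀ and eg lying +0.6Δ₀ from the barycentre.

Here Δ₀ < P (232 < 265), so the high-spin state is favoured.
Configuration: t₂g⁵ eg².
Orbital CFSE = -0.8Δ₀ = -0.8 × 232 = -186 kJ/mol.
High-spin has no excess pairs, so no pairing correction applies.

-186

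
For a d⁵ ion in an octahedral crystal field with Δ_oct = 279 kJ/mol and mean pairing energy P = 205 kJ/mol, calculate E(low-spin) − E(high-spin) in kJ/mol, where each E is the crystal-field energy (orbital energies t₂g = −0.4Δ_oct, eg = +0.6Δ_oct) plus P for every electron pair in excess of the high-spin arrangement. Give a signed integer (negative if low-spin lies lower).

In the high-spin limit (t₂g³ eg²) the orbital term is 0.0Δ_oct = 0 kJ/mol, with no excess pairing.
For low-spin the configuration is t₂g⁵ eg⁰: orbital energy -2.0 × 279 = -558 kJ/mol, and 2 additional pairs relative to high-spin add 410 kJ/mol, giving -148 kJ/mol.
The difference is -148 − (0) = -148 kJ/mol, so low-spin lies lower.

-148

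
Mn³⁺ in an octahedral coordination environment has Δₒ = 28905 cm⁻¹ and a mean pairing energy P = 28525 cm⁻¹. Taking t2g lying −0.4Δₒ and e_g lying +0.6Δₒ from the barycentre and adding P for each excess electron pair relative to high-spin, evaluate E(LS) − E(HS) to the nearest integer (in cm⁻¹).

Group 7 minus oxidation state +3 gives a d⁴ configuration for Mn³⁺.
High-spin d⁴ fills as t2g^3 e_g^1 with CFSE 3(−0.4) + 1(+0.6) = -0.6Δₒ = -17343 cm⁻¹.
For low-spin the configuration is t2g^4 e_g^0: orbital energy -1.6 × 28905 = -46248 cm⁻¹, and 1 additional pair relative to high-spin adds 28525 cm⁻¹, giving -17723 cm⁻¹.
E(LS) − E(HS) = -17723 − (-17343) = -380 cm⁻¹.

-380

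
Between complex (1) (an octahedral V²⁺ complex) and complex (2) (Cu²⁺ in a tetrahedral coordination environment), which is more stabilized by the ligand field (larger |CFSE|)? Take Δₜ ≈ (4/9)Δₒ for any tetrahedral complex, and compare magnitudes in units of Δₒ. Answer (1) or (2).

(1)

(1): V is in group 5, so V²⁺ is d³ (5 − 2 = 3); t₂g³ eg⁰, CFSE = -1.2Δₒ.
(2): Cu sits in group 11; removing 2 electrons leaves Cu²⁺ with 11 − 2 = 9 d electrons; Tetrahedral fields are weak (Δₜ ≈ 4/9 Δₒ), so electrons fill high-spin; e^4 t2^5, CFSE = -0.4Δₜ ≈ -0.18Δₒ.
So (1) has the larger |CFSE|.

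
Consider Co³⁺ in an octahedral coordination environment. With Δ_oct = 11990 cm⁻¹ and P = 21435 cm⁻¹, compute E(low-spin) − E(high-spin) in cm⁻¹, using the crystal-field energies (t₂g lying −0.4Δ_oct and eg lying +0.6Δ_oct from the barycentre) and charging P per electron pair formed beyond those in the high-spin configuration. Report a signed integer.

18890

Co is in group 9, so Co³⁺ is d⁶ (9 − 3 = 6).
High-spin: t₂g⁴ eg², CFSE = -0.4Δ_oct = -4796 cm⁻¹.
For low-spin the configuration is t₂g⁶ eg⁰: orbital energy -2.4 × 11990 = -28776 cm⁻¹, and 2 additional pairs relative to high-spin add 42870 cm⁻¹, giving 14094 cm⁻¹.
E(LS) − E(HS) = 14094 − (-4796) = 18890 cm⁻¹.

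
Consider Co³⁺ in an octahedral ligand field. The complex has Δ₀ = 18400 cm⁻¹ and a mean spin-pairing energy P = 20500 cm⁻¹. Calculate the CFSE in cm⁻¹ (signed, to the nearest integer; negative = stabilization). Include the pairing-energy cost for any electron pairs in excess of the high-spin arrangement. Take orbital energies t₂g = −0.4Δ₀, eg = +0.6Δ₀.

-7360

Co sits in group 9; removing 3 electrons leaves Co³⁺ with 9 − 3 = 6 d electrons.
With Δ₀ < P the complex is high-spin.
Configuration: t₂g⁴ eg².
Orbital CFSE = -0.4Δ₀ = -0.4 × 18400 = -7360 cm⁻¹.
High-spin has no excess pairs, so no pairing correction applies.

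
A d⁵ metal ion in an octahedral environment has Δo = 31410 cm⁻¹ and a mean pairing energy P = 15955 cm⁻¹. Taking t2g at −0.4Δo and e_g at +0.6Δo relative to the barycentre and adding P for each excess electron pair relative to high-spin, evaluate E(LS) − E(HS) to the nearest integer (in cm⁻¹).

In the high-spin limit (t2g^3 e_g^2) the orbital term is 0.0Δo = 0 cm⁻¹, with no excess pairing.
Low-spin t2g^5 e_g^0 gives -2.0Δo = -62820 cm⁻¹, but forming 2 extra pairs costs 2P = 31910 cm⁻¹, so E(LS) = -62820 + 31910 = -30910 cm⁻¹.
Thus E(LS) − E(HS) = -30910 cm⁻¹.

-30910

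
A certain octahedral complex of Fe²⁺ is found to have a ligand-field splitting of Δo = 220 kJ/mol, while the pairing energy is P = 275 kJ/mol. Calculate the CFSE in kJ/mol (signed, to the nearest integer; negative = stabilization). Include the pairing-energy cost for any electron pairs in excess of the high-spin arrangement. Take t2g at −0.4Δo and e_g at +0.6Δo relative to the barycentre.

-88

Fe sits in group 8; removing 2 electrons leaves Fe²⁺ with 8 − 2 = 6 d electrons.
Since Δo = 220 kJ/mol < P = 275 kJ/mol, the complex adopts the high-spin configuration.
That gives t2g^4 e_g^2.
Orbital CFSE = -0.4Δo = -0.4 × 220 = -88 kJ/mol.
High-spin has no excess pairs, so no pairing correction applies.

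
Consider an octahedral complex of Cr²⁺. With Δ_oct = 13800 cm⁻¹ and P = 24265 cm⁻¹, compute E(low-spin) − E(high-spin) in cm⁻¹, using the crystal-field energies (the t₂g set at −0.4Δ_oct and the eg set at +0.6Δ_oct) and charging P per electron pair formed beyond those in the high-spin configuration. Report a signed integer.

Group 6 minus oxidation state +2 gives a d⁴ configuration for Cr²⁺.
High-spin: t₂g³ eg¹, CFSE = -0.6Δ_oct = -8280 cm⁻¹.
For low-spin the configuration is t₂g⁴ eg⁰: orbital energy -1.6 × 13800 = -22080 cm⁻¹, and 1 additional pair relative to high-spin adds 24265 cm⁻¹, giving 2185 cm⁻¹.
E(LS) − E(HS) = 2185 − (-8280) = 10465 cm⁻¹.

10465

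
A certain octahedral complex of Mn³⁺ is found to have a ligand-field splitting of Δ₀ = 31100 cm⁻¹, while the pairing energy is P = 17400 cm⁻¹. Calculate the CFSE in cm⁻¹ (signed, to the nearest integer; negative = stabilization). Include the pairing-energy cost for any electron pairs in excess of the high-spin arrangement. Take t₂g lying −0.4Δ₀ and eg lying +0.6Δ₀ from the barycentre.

-32360

Group 7 minus oxidation state +3 gives a d⁴ configuration for Mn³⁺.
Δ₀ > P, so pairing is preferred: the ground state is low-spin.
Filling d⁴ accordingly: t₂g⁴ eg⁰.
Orbital CFSE = -1.6Δ₀ = -1.6 × 31100 = -49760 cm⁻¹.
Excess pairs vs high-spin: 1 − 0 = 1; pairing cost = +17400 cm⁻¹.
Net CFSE = -49760 + 17400 = -32360 cm⁻¹.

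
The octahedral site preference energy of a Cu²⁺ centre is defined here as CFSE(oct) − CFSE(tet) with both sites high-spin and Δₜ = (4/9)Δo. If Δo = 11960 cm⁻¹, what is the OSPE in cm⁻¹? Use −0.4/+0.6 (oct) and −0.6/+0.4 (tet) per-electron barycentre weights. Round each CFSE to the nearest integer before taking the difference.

Cu²⁺: group 11, so d-count = 11 − 2 = 9.
Octahedral high-spin t2g^6 e_g^3: CFSE = -0.6 × 11960 = -7176 cm⁻¹.
Tetrahedral e^4 t2^5 gives -0.4Δₜ = -0.4 × (4/9) × 11960 = -2126 cm⁻¹.
OSPE = CFSE(oct) − CFSE(tet) = -7176 − (-2126) = -5050 cm⁻¹.

-5050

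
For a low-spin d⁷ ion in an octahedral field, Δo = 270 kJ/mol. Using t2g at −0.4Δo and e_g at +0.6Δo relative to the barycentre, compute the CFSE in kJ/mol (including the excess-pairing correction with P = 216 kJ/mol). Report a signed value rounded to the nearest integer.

The d⁷ electrons fill as t2g^6 e_g^1.
The orbital stabilization is -1.8Δo = -1.8 × 270 = -486 kJ/mol.
Pairing penalty: 3 pairs vs 2 in the high-spin reference → 1 extra × P = 216 kJ/mol.
Overall CFSE = -486 + 216 = -270 kJ/mol.

-270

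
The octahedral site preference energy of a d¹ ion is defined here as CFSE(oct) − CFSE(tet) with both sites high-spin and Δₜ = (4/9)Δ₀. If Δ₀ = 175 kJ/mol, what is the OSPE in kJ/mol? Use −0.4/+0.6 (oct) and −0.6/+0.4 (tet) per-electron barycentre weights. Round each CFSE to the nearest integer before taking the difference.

Octahedral high-spin t2g^1 e_g^0: CFSE = -0.4 × 175 = -70 kJ/mol.
Tetrahedral e^1 t2^0 gives -0.6Δₜ = -0.6 × (4/9) × 175 = -47 kJ/mol.
Subtracting, OSPE = -70 − (-47) = -23 kJ/mol.

-23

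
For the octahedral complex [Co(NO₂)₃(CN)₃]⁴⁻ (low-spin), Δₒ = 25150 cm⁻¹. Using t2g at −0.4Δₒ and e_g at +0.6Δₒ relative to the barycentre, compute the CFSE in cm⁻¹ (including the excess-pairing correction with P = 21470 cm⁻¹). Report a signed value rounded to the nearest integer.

-23800

Ligand charges: 3×(-1) from NO₂⁻ and 3×(-1) from CN⁻ sum to -6; with overall charge -4, Co is +2.
Co sits in group 9; removing 2 electrons leaves Co²⁺ with 9 − 2 = 7 d electrons.
The d⁷ electrons fill as t2g^6 e_g^1.
The orbital stabilization is -1.8Δₒ = -1.8 × 25150 = -45270 cm⁻¹.
Relative to high-spin t2g^5 e_g^2 (2 paired), the low-spin configuration has 1 additional pair, contributing +1 × 21470 = +21470 cm⁻¹.
Net CFSE = -45270 + 21470 = -23800 cm⁻¹.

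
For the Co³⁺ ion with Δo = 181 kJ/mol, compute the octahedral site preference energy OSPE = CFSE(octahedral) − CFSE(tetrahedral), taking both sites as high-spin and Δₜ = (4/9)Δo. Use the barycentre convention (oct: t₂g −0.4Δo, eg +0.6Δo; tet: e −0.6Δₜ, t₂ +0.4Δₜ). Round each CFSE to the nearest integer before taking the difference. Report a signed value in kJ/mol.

Co sits in group 9; removing 3 electrons leaves Co³⁺ with 9 − 3 = 6 d electrons.
Octahedral (high-spin): t2g^4 e_g^2, CFSE = 4(−0.4) + 2(+0.6) = -0.4Δo = -0.4 × 181 = -72 kJ/mol.
Tetrahedral e^3 t2^3 gives -0.6Δₜ = -0.6 × (4/9) × 181 = -48 kJ/mol.
OSPE = CFSE(oct) − CFSE(tet) = -72 − (-48) = -24 kJ/mol.

-24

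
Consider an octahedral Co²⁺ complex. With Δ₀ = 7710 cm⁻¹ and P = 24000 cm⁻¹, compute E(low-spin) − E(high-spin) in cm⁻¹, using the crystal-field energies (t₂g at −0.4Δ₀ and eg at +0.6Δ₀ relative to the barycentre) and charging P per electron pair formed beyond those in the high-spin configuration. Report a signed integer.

Co is in group 9, so Co²⁺ is d⁷ (9 − 2 = 7).
High-spin d⁷ fills as t₂g⁵ eg² with CFSE 5(−0.4) + 2(+0.6) = -0.8Δ₀ = -6168 cm⁻¹.
For low-spin the configuration is t₂g⁶ eg¹: orbital energy -1.8 × 7710 = -13878 cm⁻¹, and 1 additional pair relative to high-spin adds 24000 cm⁻¹, giving 10122 cm⁻¹.
Thus E(LS) − E(HS) = 16290 cm⁻¹.

16290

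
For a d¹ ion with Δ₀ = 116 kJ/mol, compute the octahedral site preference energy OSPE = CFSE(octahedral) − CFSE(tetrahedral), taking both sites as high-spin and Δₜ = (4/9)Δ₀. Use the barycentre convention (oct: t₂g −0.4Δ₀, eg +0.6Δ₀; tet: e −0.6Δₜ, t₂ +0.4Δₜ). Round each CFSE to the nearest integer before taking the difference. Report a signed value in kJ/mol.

In an octahedral site d¹ (HS) is t₂g¹ eg⁰, giving CFSE(oct) = -0.4Δ₀ = -46 kJ/mol.
Tetrahedral e¹ t₂⁰ gives -0.6Δₜ = -0.6 × (4/9) × 116 = -31 kJ/mol.
OSPE = CFSE(oct) − CFSE(tet) = -46 − (-31) = -15 kJ/mol.

-15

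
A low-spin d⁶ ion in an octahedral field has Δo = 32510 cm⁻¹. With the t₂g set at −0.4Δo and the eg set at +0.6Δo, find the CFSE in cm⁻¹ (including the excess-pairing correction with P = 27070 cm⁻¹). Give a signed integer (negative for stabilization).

The d⁶ electrons fill as t₂g⁶ eg⁰.
CFSE(orbital) = 6×(-0.4Δo) + 0×(0.6Δo) = -2.4Δo; with Δo = 32510 cm⁻¹ that is -78024 cm⁻¹.
Pairing penalty: 3 pairs vs 1 in the high-spin reference → 2 extra × P = 54140 cm⁻¹.
Net CFSE = -78024 + 54140 = -23884 cm⁻¹.

-23884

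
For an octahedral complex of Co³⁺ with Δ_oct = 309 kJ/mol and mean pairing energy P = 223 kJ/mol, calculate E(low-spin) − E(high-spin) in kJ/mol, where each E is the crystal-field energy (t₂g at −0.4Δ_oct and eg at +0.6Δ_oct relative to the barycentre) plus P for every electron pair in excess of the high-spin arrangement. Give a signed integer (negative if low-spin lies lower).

Co³⁺: group 9, so d-count = 9 − 3 = 6.
High-spin: t₂g⁴ eg², CFSE = -0.4Δ_oct = -124 kJ/mol.
For low-spin the configuration is t₂g⁶ eg⁰: orbital energy -2.4 × 309 = -742 kJ/mol, and 2 additional pairs relative to high-spin add 446 kJ/mol, giving -296 kJ/mol.
The difference is -296 − (-124) = -172 kJ/mol, so low-spin lies lower.

-172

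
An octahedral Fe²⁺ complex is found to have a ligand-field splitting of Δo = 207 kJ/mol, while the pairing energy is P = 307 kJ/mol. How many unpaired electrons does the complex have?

Fe sits in group 8; removing 2 electrons leaves Fe²⁺ with 8 − 2 = 6 d electrons.
Δo < P, so pairing is avoided: the ground state is high-spin.
Configuration: t₂g⁴ eg².
Unpaired electrons: 4.

4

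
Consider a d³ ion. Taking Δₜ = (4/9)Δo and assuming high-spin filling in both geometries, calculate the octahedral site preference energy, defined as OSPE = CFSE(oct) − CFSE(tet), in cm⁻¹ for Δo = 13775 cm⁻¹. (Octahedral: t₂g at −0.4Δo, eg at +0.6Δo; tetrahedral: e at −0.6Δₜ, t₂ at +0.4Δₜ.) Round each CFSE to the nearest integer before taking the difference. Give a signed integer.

Octahedral (high-spin): t2g^3 e_g^0, CFSE = 3(−0.4) + 0(+0.6) = -1.2Δo = -1.2 × 13775 = -16530 cm⁻¹.
Tetrahedral: e^2 t2^1, CFSE = 2(−0.6) + 1(+0.4) = -0.8Δₜ = -0.8 × (4/9) × 13775 = -4898 cm⁻¹.
OSPE = -16530 − (-4898) = -11632 cm⁻¹.

-11632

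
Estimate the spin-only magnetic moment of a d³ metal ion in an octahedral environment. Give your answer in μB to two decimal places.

Configuration: t2g^3 e_g^0 → 3 unpaired electrons.
μ(spin-only) = √[3(3+2)] = √15 ≈ 3.87 μB.

3.87 μB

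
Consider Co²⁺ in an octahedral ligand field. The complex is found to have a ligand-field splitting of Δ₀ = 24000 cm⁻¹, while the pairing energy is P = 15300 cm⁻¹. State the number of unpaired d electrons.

Co is in group 9, so Co²⁺ is d⁷ (9 − 2 = 7).
Here Δ₀ > P (24000 > 15300), so the low-spin state is favoured.
Filling d⁷ accordingly: t₂g⁶ eg¹.
Unpaired electrons: 1.

1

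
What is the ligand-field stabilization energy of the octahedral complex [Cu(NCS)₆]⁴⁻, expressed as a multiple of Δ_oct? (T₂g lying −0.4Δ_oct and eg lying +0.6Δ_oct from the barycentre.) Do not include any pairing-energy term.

Each NCS⁻ contributes -1; 6 × (-1) = -6. With overall charge -4, Cu is in the +2 oxidation state.
Cu is in group 11, so Cu²⁺ is d⁹ (11 − 2 = 9).
For octahedral d⁹ the high- and low-spin configurations coincide.
Configuration: t₂g⁶ eg³.
CFSE = 6(-0.4Δ_oct) + 3(0.6Δ_oct) = -2.4Δ_oct + 1.8Δ_oct = -0.6Δ_oct.

-0.6 Δ_oct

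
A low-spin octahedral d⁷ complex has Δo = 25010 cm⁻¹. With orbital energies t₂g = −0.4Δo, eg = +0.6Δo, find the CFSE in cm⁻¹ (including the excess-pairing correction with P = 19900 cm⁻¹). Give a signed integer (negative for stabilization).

The d⁷ electrons fill as t₂g⁶ eg¹.
CFSE(orbital) = 6×(-0.4Δo) + 1×(0.6Δo) = -1.8Δo; with Δo = 25010 cm⁻¹ that is -45018 cm⁻¹.
High-spin d⁷ would be t₂g⁵ eg² with 2 pairs; low-spin has 3, so 1 excess pair costs +1P = +19900 cm⁻¹.
Overall CFSE = -45018 + 19900 = -25118 cm⁻¹.

-25118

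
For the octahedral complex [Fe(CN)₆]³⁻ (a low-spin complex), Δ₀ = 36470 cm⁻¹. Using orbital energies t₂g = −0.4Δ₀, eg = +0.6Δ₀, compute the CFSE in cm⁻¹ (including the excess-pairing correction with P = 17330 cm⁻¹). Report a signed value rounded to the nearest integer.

Each CN⁻ contributes -1; 6 × (-1) = -6. With overall charge -3, Fe is in the +3 oxidation state.
Group 8 minus oxidation state +3 gives a d⁵ configuration for Fe³⁺.
Electron filling gives t₂g⁵ eg⁰.
The orbital stabilization is -2.0Δ₀ = -2.0 × 36470 = -72940 cm⁻¹.
Relative to high-spin t₂g³ eg² (0 paired), the low-spin configuration has 2 additional pairs, contributing +2 × 17330 = +34660 cm⁻¹.
Overall CFSE = -72940 + 34660 = -38280 cm⁻¹.

-38280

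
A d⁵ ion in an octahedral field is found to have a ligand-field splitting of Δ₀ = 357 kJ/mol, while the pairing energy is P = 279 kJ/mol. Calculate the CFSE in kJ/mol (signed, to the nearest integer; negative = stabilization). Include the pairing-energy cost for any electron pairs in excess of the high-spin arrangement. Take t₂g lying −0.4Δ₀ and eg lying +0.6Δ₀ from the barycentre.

-156

Since Δ₀ = 357 kJ/mol > P = 279 kJ/mol, the complex adopts the low-spin configuration.
Filling d⁵ accordingly: t₂g⁵ eg⁰.
Orbital CFSE = -2.0Δ₀ = -2.0 × 357 = -714 kJ/mol.
Excess pairs vs high-spin: 2 − 0 = 2; pairing cost = +558 kJ/mol.
Net CFSE = -714 + 558 = -156 kJ/mol.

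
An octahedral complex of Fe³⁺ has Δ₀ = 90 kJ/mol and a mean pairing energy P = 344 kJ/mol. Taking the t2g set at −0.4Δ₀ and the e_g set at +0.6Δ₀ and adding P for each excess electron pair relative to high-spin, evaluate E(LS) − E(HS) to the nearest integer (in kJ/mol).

508

Fe is in group 8, so Fe³⁺ is d⁵ (8 − 3 = 5).
In the high-spin limit (t2g^3 e_g^2) the orbital term is 0.0Δ₀ = 0 kJ/mol, with no excess pairing.
Low-spin t2g^5 e_g^0 gives -2.0Δ₀ = -180 kJ/mol, but forming 2 extra pairs costs 2P = 688 kJ/mol, so E(LS) = -180 + 688 = 508 kJ/mol.
Thus E(LS) − E(HS) = 508 kJ/mol.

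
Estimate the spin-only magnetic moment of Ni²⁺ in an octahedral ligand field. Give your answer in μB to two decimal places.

Ni is in group 10, so Ni²⁺ is d⁸ (10 − 2 = 8).
Configuration: t2g^6 e_g^2 → 2 unpaired electrons.
μ(spin-only) = √[2(2+2)] = √8 ≈ 2.83 μB.

2.83 μB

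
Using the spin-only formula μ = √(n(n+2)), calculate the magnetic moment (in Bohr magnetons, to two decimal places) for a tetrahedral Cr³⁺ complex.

Cr³⁺: group 6, so d-count = 6 − 3 = 3.
With tetrahedral geometry the complex is necessarily high-spin.
Configuration: e² t₂¹ → 3 unpaired electrons.
μ(spin-only) = √[3(3+2)] = √15 ≈ 3.87 Bohr magnetons.

3.87 Bohr magnetons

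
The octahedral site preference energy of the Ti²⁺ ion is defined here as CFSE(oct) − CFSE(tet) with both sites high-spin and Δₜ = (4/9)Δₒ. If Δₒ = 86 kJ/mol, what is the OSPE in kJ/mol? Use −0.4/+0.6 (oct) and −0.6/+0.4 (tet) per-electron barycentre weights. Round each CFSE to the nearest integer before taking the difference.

Group 4 minus oxidation state +2 gives a d² configuration for Ti²⁺.
Octahedral (high-spin): t₂g² eg⁰, CFSE = 2(−0.4) + 0(+0.6) = -0.8Δₒ = -0.8 × 86 = -69 kJ/mol.
In a tetrahedral site the filling is e² t₂⁰: CFSE(tet) = -1.2Δₜ = -1.2 × (4/9)(86) = -46 kJ/mol.
Subtracting, OSPE = -69 − (-46) = -23 kJ/mol.

-23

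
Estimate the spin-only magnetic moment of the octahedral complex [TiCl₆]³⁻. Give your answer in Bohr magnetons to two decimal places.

Each Cl⁻ contributes -1; 6 × (-1) = -6. With overall charge -3, Ti is in the +3 oxidation state.
Ti is in group 4, so Ti³⁺ is d¹ (4 − 3 = 1).
Configuration: t2g^1 e_g^0 → 1 unpaired electron.
μ(spin-only) = √[1(1+2)] = √3 ≈ 1.73 Bohr magnetons.

1.73 Bohr magnetons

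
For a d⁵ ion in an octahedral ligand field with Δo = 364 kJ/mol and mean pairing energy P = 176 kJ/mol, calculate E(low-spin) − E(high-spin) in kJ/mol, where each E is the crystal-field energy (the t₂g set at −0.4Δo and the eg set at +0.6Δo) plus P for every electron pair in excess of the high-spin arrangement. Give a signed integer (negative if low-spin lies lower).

-376

High-spin d⁵ fills as t₂g³ eg² with CFSE 3(−0.4) + 2(+0.6) = 0.0Δo = 0 kJ/mol.
Low-spin t₂g⁵ eg⁰ gives -2.0Δo = -728 kJ/mol, but forming 2 extra pairs costs 2P = 352 kJ/mol, so E(LS) = -728 + 352 = -376 kJ/mol.
The difference is -376 − (0) = -376 kJ/mol, so low-spin lies lower.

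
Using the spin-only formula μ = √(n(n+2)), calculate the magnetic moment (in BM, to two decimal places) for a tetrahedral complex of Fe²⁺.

Fe is in group 8, so Fe²⁺ is d⁶ (8 − 2 = 6).
With tetrahedral geometry the complex is necessarily high-spin.
Configuration: e^3 t2^3 → 4 unpaired electrons.
μ(spin-only) = √[4(4+2)] = √24 ≈ 4.90 BM.

4.90 BM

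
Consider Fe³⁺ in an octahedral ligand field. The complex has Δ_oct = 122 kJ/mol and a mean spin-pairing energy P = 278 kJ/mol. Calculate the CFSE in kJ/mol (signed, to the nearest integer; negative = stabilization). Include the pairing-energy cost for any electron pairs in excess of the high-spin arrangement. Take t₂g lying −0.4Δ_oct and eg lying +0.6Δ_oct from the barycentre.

Fe³⁺: group 8, so d-count = 8 − 3 = 5.
Here Δ_oct < P (122 < 278), so the high-spin state is favoured.
That gives t₂g³ eg².
Orbital CFSE = 0.0Δ_oct = 0.0 × 122 = 0 kJ/mol.
High-spin has no excess pairs, so no pairing correction applies.

0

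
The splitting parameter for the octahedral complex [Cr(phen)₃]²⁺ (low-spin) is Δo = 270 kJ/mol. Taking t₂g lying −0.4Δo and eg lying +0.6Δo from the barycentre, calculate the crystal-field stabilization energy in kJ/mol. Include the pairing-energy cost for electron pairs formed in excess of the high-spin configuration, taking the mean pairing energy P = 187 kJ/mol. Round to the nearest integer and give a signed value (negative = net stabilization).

-245

phen is neutral, so the +2 overall charge sits on Cr: oxidation state +2.
Cr is in group 6, so Cr²⁺ is d⁴ (6 − 2 = 4).
The d⁴ electrons fill as t₂g⁴ eg⁰.
The orbital stabilization is -1.6Δo = -1.6 × 270 = -432 kJ/mol.
High-spin d⁴ would be t₂g³ eg¹ with 0 pairs; low-spin has 1, so 1 excess pair costs +1P = +187 kJ/mol.
Overall CFSE = -432 + 187 = -245 kJ/mol.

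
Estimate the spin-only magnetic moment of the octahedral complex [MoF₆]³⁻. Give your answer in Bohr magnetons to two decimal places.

3.87 Bohr magnetons

Each F⁻ contributes -1; 6 × (-1) = -6. With overall charge -3, Mo is in the +3 oxidation state.
Mo sits in group 6; removing 3 electrons leaves Mo³⁺ with 6 − 3 = 3 d electrons.
Configuration: t2g^3 e_g^0 → 3 unpaired electrons.
μ(spin-only) = √[3(3+2)] = √15 ≈ 3.87 Bohr magnetons.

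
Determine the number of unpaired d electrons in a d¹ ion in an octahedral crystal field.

1

Configuration: t₂g¹ eg⁰, giving 1 unpaired electron.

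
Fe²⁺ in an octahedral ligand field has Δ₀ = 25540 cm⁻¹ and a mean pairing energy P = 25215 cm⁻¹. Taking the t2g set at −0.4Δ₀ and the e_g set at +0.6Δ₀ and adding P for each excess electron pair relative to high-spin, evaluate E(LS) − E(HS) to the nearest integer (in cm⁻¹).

Group 8 minus oxidation state +2 gives a d⁶ configuration for Fe²⁺.
High-spin d⁶ fills as t2g^4 e_g^2 with CFSE 4(−0.4) + 2(+0.6) = -0.4Δ₀ = -10216 cm⁻¹.
Low-spin t2g^6 e_g^0 gives -2.4Δ₀ = -61296 cm⁻¹, but forming 2 extra pairs costs 2P = 50430 cm⁻¹, so E(LS) = -61296 + 50430 = -10866 cm⁻¹.
The difference is -10866 − (-10216) = -650 cm⁻¹, so low-spin lies lower.

-650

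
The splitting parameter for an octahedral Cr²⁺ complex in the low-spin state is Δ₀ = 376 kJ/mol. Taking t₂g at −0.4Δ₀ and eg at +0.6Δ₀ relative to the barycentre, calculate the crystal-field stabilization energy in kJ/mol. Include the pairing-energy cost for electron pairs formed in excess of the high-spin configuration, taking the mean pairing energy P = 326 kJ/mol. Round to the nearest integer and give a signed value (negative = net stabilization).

Cr²⁺: group 6, so d-count = 6 − 2 = 4.
Configuration: t₂g⁴ eg⁰.
The orbital stabilization is -1.6Δ₀ = -1.6 × 376 = -602 kJ/mol.
Relative to high-spin t₂g³ eg¹ (0 paired), the low-spin configuration has 1 additional pair, contributing +1 × 326 = +326 kJ/mol.
Overall CFSE = -602 + 326 = -276 kJ/mol.

-276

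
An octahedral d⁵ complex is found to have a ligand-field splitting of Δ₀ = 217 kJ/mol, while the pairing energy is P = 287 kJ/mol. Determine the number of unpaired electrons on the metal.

Since Δ₀ = 217 kJ/mol < P = 287 kJ/mol, the complex adopts the high-spin configuration.
That gives t₂g³ eg².
Unpaired electrons: 5.

5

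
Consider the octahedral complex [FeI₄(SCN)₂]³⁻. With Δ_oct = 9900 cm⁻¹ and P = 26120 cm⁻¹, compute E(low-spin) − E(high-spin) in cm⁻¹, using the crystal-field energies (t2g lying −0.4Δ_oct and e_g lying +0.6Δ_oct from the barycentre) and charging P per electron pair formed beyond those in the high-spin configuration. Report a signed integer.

32440

Ligand charges: 4×(-1) from I⁻ and 2×(-1) from SCN⁻ sum to -6; with overall charge -3, Fe is +3.
Fe is in group 8, so Fe³⁺ is d⁵ (8 − 3 = 5).
High-spin: t2g^3 e_g^2, CFSE = 0.0Δ_oct = 0 cm⁻¹.
Low-spin t2g^5 e_g^0 gives -2.0Δ_oct = -19800 cm⁻¹, but forming 2 extra pairs costs 2P = 52240 cm⁻¹, so E(LS) = -19800 + 52240 = 32440 cm⁻¹.
The difference is 32440 − (0) = 32440 cm⁻¹, so high-spin lies lower.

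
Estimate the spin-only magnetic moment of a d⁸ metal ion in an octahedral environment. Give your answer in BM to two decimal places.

2.83 BM

For octahedral d⁸ the high- and low-spin configurations coincide.
Configuration: t₂g⁶ eg² → 2 unpaired electrons.
μ(spin-only) = √[2(2+2)] = √8 ≈ 2.83 BM.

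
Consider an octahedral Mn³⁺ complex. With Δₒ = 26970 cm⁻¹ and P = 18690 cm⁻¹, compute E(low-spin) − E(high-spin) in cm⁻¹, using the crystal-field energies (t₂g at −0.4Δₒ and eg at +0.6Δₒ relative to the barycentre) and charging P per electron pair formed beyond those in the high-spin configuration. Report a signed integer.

Mn³⁺: group 7, so d-count = 7 − 3 = 4.
High-spin d⁴ fills as t₂g³ eg¹ with CFSE 3(−0.4) + 1(+0.6) = -0.6Δₒ = -16182 cm⁻¹.
Low-spin: t₂g⁴ eg⁰, orbital CFSE = -1.6Δₒ = -43152 cm⁻¹; plus 1 excess pair × P = +18690 cm⁻¹; total -24462 cm⁻¹.
Thus E(LS) − E(HS) = -8280 cm⁻¹.

-8280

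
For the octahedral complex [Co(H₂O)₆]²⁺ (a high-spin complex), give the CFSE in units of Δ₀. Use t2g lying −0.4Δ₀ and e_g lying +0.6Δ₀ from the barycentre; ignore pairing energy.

-0.8 Δ₀

H₂O is neutral, so the +2 overall charge sits on Co: oxidation state +2.
Co²⁺: group 9, so d-count = 9 − 2 = 7.
Configuration: t2g^5 e_g^2.
CFSE = 5(-0.4Δ₀) + 2(0.6Δ₀) = -2.0Δ₀ + 1.2Δ₀ = -0.8Δ₀.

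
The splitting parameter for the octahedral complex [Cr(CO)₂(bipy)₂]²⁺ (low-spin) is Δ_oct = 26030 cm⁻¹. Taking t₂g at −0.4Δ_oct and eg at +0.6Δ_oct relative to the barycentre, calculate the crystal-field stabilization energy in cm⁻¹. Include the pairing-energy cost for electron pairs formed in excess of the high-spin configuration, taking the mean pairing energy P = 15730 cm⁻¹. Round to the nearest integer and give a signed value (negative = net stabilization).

Ligand charges: 2×(+0) from CO and 2×(+0) from bipy sum to +0; with overall charge +2, Cr is +2.
Cr sits in group 6; removing 2 electrons leaves Cr²⁺ with 6 − 2 = 4 d electrons.
Configuration: t₂g⁴ eg⁰.
The orbital stabilization is -1.6Δ_oct = -1.6 × 26030 = -41648 cm⁻¹.
High-spin d⁴ would be t₂g³ eg¹ with 0 pairs; low-spin has 1, so 1 excess pair costs +1P = +15730 cm⁻¹.
Combining: -41648 + 15730 = -25918 cm⁻¹.

-25918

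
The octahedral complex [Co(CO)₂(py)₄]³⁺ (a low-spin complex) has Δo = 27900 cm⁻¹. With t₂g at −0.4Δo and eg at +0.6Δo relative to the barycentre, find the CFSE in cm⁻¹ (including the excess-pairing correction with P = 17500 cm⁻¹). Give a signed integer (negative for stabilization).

-31960

Ligand charges: 2×(+0) from CO and 4×(+0) from py sum to +0; with overall charge +3, Co is +3.
Group 9 minus oxidation state +3 gives a d⁶ configuration for Co³⁺.
Configuration: t₂g⁶ eg⁰.
CFSE(orbital) = 6×(-0.4Δo) + 0×(0.6Δo) = -2.4Δo; with Δo = 27900 cm⁻¹ that is -66960 cm⁻¹.
Relative to high-spin t₂g⁴ eg² (1 paired), the low-spin configuration has 2 additional pairs, contributing +2 × 17500 = +35000 cm⁻¹.
Net CFSE = -66960 + 35000 = -31960 cm⁻¹.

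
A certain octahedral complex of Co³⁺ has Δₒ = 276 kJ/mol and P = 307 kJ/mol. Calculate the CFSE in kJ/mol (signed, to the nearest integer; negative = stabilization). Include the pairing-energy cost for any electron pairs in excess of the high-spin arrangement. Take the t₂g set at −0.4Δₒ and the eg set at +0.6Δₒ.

Co³⁺: group 9, so d-count = 9 − 3 = 6.
With Δₒ < P the complex is high-spin.
That gives t₂g⁴ eg².
Orbital CFSE = -0.4Δₒ = -0.4 × 276 = -110 kJ/mol.
High-spin has no excess pairs, so no pairing correction applies.

-110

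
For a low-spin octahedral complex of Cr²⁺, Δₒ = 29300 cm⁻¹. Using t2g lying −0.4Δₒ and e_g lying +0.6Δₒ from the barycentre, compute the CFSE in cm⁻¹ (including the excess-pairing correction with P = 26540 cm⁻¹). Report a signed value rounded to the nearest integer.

-20340

Cr is in group 6, so Cr²⁺ is d⁴ (6 − 2 = 4).
The d⁴ electrons fill as t2g^4 e_g^0.
CFSE(orbital) = 4×(-0.4Δₒ) + 0×(0.6Δₒ) = -1.6Δₒ; with Δₒ = 29300 cm⁻¹ that is -46880 cm⁻¹.
High-spin d⁴ would be t2g^3 e_g^1 with 0 pairs; low-spin has 1, so 1 excess pair costs +1P = +26540 cm⁻¹.
Combining: -46880 + 26540 = -20340 cm⁻¹.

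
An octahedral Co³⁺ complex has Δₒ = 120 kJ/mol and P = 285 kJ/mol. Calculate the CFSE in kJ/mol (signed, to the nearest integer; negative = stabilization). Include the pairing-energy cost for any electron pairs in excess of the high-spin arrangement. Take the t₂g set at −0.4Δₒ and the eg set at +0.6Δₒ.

Co³⁺: group 9, so d-count = 9 − 3 = 6.
Δₒ < P, so pairing is avoided: the ground state is high-spin.
That gives t₂g⁴ eg².
Orbital CFSE = -0.4Δₒ = -0.4 × 120 = -48 kJ/mol.
High-spin has no excess pairs, so no pairing correction applies.

-48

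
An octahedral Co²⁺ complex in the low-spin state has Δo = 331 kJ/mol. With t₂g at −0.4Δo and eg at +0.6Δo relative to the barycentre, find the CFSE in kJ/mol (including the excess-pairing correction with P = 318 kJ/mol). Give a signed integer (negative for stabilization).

-278

Co sits in group 9; removing 2 electrons leaves Co²⁺ with 9 − 2 = 7 d electrons.
Electron filling gives t₂g⁶ eg¹.
CFSE(orbital) = 6×(-0.4Δo) + 1×(0.6Δo) = -1.8Δo; with Δo = 331 kJ/mol that is -596 kJ/mol.
High-spin d⁷ would be t₂g⁵ eg² with 2 pairs; low-spin has 3, so 1 excess pair costs +1P = +318 kJ/mol.
Net CFSE = -596 + 318 = -278 kJ/mol.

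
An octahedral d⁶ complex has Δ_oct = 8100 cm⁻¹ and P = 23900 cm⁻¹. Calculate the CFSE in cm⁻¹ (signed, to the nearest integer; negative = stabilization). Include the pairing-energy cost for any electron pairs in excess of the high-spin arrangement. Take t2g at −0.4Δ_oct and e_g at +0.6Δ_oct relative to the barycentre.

-3240

Here Δ_oct < P (8100 < 23900), so the high-spin state is favoured.
Filling d⁶ accordingly: t2g^4 e_g^2.
Orbital CFSE = -0.4Δ_oct = -0.4 × 8100 = -3240 cm⁻¹.
High-spin has no excess pairs, so no pairing correction applies.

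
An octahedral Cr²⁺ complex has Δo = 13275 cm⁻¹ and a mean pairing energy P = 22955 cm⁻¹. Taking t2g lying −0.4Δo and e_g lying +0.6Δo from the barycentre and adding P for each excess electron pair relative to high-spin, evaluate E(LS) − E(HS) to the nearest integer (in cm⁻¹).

9680

Cr is in group 6, so Cr²⁺ is d⁴ (6 − 2 = 4).
High-spin d⁴ fills as t2g^3 e_g^1 with CFSE 3(−0.4) + 1(+0.6) = -0.6Δo = -7965 cm⁻¹.
For low-spin the configuration is t2g^4 e_g^0: orbital energy -1.6 × 13275 = -21240 cm⁻¹, and 1 additional pair relative to high-spin adds 22955 cm⁻¹, giving 1715 cm⁻¹.
The difference is 1715 − (-7965) = 9680 cm⁻¹, so high-spin lies lower.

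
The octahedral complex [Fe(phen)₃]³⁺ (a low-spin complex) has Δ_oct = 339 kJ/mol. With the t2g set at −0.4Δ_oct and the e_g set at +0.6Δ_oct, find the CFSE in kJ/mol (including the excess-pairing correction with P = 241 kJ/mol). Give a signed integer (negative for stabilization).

-196

phen is neutral, so the +3 overall charge sits on Fe: oxidation state +3.
Fe sits in group 8; removing 3 electrons leaves Fe³⁺ with 8 − 3 = 5 d electrons.
Electron filling gives t2g^5 e_g^0.
The orbital stabilization is -2.0Δ_oct = -2.0 × 339 = -678 kJ/mol.
High-spin d⁵ would be t2g^3 e_g^2 with 0 pairs; low-spin has 2, so 2 excess pairs cost +2P = +482 kJ/mol.
Overall CFSE = -678 + 482 = -196 kJ/mol.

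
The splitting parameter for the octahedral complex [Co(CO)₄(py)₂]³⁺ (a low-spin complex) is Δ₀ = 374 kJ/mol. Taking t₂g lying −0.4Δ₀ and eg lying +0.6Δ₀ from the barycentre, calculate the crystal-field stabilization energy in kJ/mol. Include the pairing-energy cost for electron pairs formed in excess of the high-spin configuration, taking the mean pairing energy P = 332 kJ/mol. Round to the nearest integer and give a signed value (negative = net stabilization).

-234

Ligand charges: 4×(+0) from CO and 2×(+0) from py sum to +0; with overall charge +3, Co is +3.
Co is in group 9, so Co³⁺ is d⁶ (9 − 3 = 6).
Electron filling gives t₂g⁶ eg⁰.
The orbital stabilization is -2.4Δ₀ = -2.4 × 374 = -898 kJ/mol.
Relative to high-spin t₂g⁴ eg² (1 paired), the low-spin configuration has 2 additional pairs, contributing +2 × 332 = +664 kJ/mol.
Combining: -898 + 664 = -234 kJ/mol.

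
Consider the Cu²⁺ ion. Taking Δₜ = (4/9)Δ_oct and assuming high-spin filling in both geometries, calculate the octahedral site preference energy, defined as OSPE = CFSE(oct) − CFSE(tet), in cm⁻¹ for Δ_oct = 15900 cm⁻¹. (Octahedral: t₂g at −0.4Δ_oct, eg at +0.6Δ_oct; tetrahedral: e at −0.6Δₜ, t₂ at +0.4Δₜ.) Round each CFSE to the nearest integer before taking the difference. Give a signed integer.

-6713

Cu²⁺: group 11, so d-count = 11 − 2 = 9.
Octahedral high-spin t₂g⁶ eg³: CFSE = -0.6 × 15900 = -9540 cm⁻¹.
In a tetrahedral site the filling is e⁴ t₂⁵: CFSE(tet) = -0.4Δₜ = -0.4 × (4/9)(15900) = -2827 cm⁻¹.
OSPE = CFSE(oct) − CFSE(tet) = -9540 − (-2827) = -6713 cm⁻¹.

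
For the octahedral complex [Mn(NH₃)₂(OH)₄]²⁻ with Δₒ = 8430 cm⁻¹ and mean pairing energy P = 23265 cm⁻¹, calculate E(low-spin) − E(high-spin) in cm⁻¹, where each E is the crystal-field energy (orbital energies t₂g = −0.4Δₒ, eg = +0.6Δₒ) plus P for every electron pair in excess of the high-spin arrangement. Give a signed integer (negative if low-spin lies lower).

Ligand charges: 2×(+0) from NH₃ and 4×(-1) from OH⁻ sum to -4; with overall charge -2, Mn is +2.
Mn²⁺: group 7, so d-count = 7 − 2 = 5.
High-spin d⁵ fills as t₂g³ eg² with CFSE 3(−0.4) + 2(+0.6) = 0.0Δₒ = 0 cm⁻¹.
For low-spin the configuration is t₂g⁵ eg⁰: orbital energy -2.0 × 8430 = -16860 cm⁻¹, and 2 additional pairs relative to high-spin add 46530 cm⁻¹, giving 29670 cm⁻¹.
E(LS) − E(HS) = 29670 − (0) = 29670 cm⁻¹.

29670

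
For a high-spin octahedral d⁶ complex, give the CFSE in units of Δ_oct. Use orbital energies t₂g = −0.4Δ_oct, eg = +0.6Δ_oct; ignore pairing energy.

-0.4 Δ_oct

Configuration: t₂g⁴ eg².
CFSE = 4(-0.4Δ_oct) + 2(0.6Δ_oct) = -1.6Δ_oct + 1.2Δ_oct = -0.4Δ_oct.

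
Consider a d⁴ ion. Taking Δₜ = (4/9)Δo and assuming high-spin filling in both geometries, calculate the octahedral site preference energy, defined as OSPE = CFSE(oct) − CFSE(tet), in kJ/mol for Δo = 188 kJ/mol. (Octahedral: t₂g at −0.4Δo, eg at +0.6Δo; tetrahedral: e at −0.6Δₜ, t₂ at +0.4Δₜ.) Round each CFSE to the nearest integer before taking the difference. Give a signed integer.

-80

Octahedral high-spin t₂g³ eg¹: CFSE = -0.6 × 188 = -113 kJ/mol.
Tetrahedral e² t₂² gives -0.4Δₜ = -0.4 × (4/9) × 188 = -33 kJ/mol.
OSPE = CFSE(oct) − CFSE(tet) = -113 − (-33) = -80 kJ/mol.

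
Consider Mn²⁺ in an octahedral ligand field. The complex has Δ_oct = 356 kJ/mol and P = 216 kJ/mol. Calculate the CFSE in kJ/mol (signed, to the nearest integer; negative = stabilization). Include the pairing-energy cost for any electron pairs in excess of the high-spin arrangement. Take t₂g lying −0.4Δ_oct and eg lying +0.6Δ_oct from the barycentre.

Group 7 minus oxidation state +2 gives a d⁵ configuration for Mn²⁺.
Here Δ_oct > P (356 > 216), so the low-spin state is favoured.
That gives t₂g⁵ eg⁰.
Orbital CFSE = -2.0Δ_oct = -2.0 × 356 = -712 kJ/mol.
Excess pairs vs high-spin: 2 − 0 = 2; pairing cost = +432 kJ/mol.
Net CFSE = -712 + 432 = -280 kJ/mol.

-280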